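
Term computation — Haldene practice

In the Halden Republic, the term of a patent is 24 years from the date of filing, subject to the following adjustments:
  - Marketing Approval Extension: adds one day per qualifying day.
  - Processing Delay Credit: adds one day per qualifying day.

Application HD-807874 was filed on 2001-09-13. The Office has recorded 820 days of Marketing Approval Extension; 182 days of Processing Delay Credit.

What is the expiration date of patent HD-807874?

2028-06-11

Base term: filing date + 24 years → 13 September 2025.
Marketing Approval Extension: +820 days → 12 December 2027.
Processing Delay Credit: +182 days → 11 June 2028.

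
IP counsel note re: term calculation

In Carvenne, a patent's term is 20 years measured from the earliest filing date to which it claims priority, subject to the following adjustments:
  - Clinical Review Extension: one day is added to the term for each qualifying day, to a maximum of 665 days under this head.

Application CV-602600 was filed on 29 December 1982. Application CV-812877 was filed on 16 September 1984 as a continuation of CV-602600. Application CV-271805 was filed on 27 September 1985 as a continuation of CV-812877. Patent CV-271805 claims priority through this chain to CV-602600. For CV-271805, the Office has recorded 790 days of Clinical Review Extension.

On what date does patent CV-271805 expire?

Earliest priority filing: 29 December 1982.
Base term: 29 December 1982 + 20 years → 29 December 2002.
Clinical Review Extension: 790 days claimed exceeds the 665-day cap, so +665 days → 24 October 2004.

October 24, 2004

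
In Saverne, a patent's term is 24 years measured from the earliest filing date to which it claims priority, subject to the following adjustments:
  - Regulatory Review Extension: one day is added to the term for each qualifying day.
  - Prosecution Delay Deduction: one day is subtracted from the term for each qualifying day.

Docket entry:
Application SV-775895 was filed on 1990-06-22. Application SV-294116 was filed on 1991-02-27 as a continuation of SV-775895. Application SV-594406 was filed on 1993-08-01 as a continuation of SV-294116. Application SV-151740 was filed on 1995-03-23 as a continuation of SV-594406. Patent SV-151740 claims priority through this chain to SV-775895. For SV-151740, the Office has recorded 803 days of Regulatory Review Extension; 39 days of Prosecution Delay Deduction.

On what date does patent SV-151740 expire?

2016-07-25

Earliest priority filing: 22 June 1990.
Base term: 22 June 1990 + 24 years → 22 June 2014.
Regulatory Review Extension: +803 days → 2 September 2016.
Prosecution Delay Deduction: −39 days → 25 July 2016.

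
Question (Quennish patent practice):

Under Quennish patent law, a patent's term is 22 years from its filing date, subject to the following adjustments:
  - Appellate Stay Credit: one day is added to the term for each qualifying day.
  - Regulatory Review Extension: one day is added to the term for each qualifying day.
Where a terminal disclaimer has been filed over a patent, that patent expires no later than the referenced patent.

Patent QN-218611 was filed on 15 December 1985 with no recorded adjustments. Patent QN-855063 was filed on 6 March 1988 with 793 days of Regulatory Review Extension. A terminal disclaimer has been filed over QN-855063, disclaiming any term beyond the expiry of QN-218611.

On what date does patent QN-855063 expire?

Natural term of QN-855063:
  Base: filing + 22 years → 6 March 2010.
  Regulatory Review Extension: +793 days → 7 May 2012.
Expiry of referenced patent QN-218611:
  Base: filing + 22 years → 15 December 2007.
Terminal disclaimer: QN-855063 expires on the earlier of 7 May 2012 and 15 December 2007.

2007-12-15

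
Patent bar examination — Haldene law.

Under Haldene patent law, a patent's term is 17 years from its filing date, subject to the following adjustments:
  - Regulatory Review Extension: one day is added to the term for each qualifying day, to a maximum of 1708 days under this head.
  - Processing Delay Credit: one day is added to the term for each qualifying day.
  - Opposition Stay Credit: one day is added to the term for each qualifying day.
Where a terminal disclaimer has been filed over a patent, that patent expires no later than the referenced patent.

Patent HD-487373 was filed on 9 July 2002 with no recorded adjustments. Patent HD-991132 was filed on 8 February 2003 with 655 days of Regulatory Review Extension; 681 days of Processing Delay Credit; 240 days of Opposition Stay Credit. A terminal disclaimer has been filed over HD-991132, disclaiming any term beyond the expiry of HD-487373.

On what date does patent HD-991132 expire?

July 9, 2019

Natural term of HD-991132:
  Base: filing + 17 years → 8 February 2020.
  Regulatory Review Extension: 655 days (within the 1708-day cap) → +655 days → 24 November 2021.
  Processing Delay Credit: +681 days → 6 October 2023.
  Opposition Stay Credit: +240 days → 2 June 2024.
Expiry of referenced patent HD-487373:
  Base: filing + 17 years → 9 July 2019.
Terminal disclaimer: HD-991132 expires on the earlier of 2 June 2024 and 9 July 2019.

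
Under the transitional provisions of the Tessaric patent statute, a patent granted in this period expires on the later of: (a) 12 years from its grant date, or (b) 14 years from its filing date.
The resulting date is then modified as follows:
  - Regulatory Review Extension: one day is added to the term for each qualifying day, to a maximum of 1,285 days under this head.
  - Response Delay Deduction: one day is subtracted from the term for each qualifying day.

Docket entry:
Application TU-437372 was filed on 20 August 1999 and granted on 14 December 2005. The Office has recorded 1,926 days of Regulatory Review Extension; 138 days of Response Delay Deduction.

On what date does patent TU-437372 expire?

February 3, 2021

(a) grant + 12 years → 14 December 2017.
(b) filing + 14 years → 20 August 2013.
Later of the two: 14 December 2017.
Regulatory Review Extension: 1926 days claimed exceeds the 1285-day cap, so +1285 days → 21 June 2021.
Response Delay Deduction: −138 days → 3 February 2021.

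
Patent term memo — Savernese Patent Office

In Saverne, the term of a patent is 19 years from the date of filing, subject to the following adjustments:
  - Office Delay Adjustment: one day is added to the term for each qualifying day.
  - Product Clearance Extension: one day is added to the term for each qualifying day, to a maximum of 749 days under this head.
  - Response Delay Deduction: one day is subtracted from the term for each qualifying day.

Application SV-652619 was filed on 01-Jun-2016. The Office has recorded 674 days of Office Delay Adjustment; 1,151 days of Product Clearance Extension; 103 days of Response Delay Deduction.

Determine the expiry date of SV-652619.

Base term: filing date + 19 years → 1 June 2035.
Office Delay Adjustment: +674 days → 5 April 2037.
Product Clearance Extension: 1151 days claimed exceeds the 749-day cap, so +749 days → 24 April 2039.
Response Delay Deduction: −103 days → 11 January 2039.

2039-01-11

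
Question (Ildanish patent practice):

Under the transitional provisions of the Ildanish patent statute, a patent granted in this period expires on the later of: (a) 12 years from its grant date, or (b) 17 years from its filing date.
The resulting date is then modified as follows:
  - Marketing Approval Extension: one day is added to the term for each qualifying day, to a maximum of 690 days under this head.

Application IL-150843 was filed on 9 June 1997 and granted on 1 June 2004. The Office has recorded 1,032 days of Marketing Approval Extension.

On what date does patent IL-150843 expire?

April 22, 2018

(a) grant + 12 years → 1 June 2016.
(b) filing + 17 years → 9 June 2014.
Later of the two: 1 June 2016.
Marketing Approval Extension: 1032 days claimed exceeds the 690-day cap, so +690 days → 22 April 2018.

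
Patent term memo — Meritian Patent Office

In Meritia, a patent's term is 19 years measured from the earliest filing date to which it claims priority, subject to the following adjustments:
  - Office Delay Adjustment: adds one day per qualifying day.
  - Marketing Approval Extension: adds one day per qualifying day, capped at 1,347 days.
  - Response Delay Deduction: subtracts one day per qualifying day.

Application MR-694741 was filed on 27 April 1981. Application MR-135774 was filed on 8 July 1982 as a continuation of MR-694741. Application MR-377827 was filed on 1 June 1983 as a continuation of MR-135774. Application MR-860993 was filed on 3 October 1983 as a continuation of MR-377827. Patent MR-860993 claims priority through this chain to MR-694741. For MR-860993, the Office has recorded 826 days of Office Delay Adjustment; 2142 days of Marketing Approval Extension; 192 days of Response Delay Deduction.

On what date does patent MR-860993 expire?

2005-09-29

Earliest priority filing: 27 April 1981.
Base term: 27 April 1981 + 19 years → 27 April 2000.
Office Delay Adjustment: +826 days → 1 August 2002.
Marketing Approval Extension: 2142 days claimed exceeds the 1347-day cap, so +1347 days → 9 April 2006.
Response Delay Deduction: −192 days → 29 September 2005.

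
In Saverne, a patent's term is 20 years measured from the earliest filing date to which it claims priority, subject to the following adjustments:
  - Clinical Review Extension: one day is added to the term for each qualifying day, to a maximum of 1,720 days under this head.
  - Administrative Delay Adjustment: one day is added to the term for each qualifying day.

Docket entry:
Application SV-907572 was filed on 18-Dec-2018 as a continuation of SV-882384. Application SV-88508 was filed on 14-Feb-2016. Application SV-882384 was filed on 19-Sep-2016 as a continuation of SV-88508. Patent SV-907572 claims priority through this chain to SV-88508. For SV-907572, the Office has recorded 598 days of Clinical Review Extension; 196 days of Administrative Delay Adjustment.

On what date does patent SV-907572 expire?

Earliest priority filing: 14 February 2016.
Base term: 14 February 2016 + 20 years → 14 February 2036.
Clinical Review Extension: 598 days (within the 1720-day cap) → +598 days → 4 October 2037.
Administrative Delay Adjustment: +196 days → 18 April 2038.

April 18, 2038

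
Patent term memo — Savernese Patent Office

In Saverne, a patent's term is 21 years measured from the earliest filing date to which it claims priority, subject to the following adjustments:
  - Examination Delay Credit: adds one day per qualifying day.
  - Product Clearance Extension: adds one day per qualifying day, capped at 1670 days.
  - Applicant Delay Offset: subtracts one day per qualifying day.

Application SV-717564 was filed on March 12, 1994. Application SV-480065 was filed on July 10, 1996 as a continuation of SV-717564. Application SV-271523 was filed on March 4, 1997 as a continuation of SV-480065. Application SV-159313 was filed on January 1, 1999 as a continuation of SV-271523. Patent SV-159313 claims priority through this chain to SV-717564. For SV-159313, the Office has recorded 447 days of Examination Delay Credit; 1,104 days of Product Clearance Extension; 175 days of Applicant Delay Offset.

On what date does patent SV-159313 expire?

December 17, 2018

Earliest priority filing: 12 March 1994.
Base term: 12 March 1994 + 21 years → 12 March 2015.
Examination Delay Credit: +447 days → 1 June 2016.
Product Clearance Extension: 1104 days (within the 1670-day cap) → +1104 days → 10 June 2019.
Applicant Delay Offset: −175 days → 17 December 2018.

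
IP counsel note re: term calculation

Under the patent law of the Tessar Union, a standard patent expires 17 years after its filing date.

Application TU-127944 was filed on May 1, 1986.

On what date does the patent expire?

Filing date + 17 years → 1 May 2003.

May 1, 2003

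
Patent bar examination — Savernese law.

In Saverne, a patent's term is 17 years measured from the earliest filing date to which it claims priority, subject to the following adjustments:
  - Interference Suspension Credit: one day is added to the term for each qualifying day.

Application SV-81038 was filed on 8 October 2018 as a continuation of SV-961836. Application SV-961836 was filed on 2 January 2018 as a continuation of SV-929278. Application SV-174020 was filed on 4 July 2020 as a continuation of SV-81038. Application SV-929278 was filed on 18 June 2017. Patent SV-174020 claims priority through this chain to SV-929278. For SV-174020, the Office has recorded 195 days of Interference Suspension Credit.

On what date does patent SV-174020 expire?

December 30, 2034

Earliest priority filing: 18 June 2017.
Base term: 18 June 2017 + 17 years → 18 June 2034.
Interference Suspension Credit: +195 days → 30 December 2034.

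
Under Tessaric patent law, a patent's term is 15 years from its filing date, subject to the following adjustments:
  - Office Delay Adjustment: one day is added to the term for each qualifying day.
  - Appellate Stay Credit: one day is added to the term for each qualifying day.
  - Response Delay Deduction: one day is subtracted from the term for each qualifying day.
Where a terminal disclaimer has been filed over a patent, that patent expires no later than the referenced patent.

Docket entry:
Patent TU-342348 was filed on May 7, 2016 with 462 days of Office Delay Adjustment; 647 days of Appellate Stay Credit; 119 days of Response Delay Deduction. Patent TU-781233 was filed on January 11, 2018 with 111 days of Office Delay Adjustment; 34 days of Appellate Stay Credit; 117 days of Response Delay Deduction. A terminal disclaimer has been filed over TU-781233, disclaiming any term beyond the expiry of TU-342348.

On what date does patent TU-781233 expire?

2033-02-08

Natural term of TU-781233:
  Base: filing + 15 years → 11 January 2033.
  Office Delay Adjustment: +111 days → 2 May 2033.
  Appellate Stay Credit: +34 days → 5 June 2033.
  Response Delay Deduction: −117 days → 8 February 2033.
Expiry of referenced patent TU-342348:
  Base: filing + 15 years → 7 May 2031.
  Office Delay Adjustment: +462 days → 11 August 2032.
  Appellate Stay Credit: +647 days → 20 May 2034.
  Response Delay Deduction: −119 days → 21 January 2034.
Terminal disclaimer: TU-781233 expires on the earlier of 8 February 2033 and 21 January 2034.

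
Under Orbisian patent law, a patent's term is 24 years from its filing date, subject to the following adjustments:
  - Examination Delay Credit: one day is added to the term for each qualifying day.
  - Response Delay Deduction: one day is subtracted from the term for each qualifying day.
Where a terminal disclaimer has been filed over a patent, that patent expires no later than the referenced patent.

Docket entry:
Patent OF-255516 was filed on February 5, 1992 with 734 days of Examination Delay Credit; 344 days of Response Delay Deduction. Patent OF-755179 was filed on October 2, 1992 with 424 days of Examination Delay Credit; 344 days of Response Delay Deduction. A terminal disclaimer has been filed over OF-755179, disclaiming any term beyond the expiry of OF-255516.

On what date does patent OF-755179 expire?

December 21, 2016

Natural term of OF-755179:
  Base: filing + 24 years → 2 October 2016.
  Examination Delay Credit: +424 days → 30 November 2017.
  Response Delay Deduction: −344 days → 21 December 2016.
Expiry of referenced patent OF-255516:
  Base: filing + 24 years → 5 February 2016.
  Examination Delay Credit: +734 days → 8 February 2018.
  Response Delay Deduction: −344 days → 1 March 2017.
Terminal disclaimer: OF-755179 expires on the earlier of 21 December 2016 and 1 March 2017.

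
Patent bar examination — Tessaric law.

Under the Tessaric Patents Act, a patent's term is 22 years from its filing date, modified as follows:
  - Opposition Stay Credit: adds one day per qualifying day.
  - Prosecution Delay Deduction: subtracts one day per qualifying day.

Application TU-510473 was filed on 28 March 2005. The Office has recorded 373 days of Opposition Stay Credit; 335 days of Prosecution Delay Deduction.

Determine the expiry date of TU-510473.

Base term: filing date + 22 years → 28 March 2027.
Opposition Stay Credit: +373 days → 4 April 2028.
Prosecution Delay Deduction: −335 days → 5 May 2027.

2027-05-05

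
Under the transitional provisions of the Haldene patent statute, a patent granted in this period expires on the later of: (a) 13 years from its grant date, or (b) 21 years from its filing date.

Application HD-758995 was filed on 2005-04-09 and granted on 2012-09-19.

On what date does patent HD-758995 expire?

2026-04-09

(a) grant + 13 years → 19 September 2025.
(b) filing + 21 years → 9 April 2026.
Later of the two: 9 April 2026.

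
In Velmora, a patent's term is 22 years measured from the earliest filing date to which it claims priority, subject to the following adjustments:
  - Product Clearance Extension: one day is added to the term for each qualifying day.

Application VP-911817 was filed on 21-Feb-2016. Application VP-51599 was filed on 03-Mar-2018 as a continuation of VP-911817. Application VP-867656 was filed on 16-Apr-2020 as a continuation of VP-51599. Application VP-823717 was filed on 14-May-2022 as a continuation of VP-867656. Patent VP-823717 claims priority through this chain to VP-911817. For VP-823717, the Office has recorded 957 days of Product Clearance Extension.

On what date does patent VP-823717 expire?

October 5, 2040

Earliest priority filing: 21 February 2016.
Base term: 21 February 2016 + 22 years → 21 February 2038.
Product Clearance Extension: +957 days → 5 October 2040.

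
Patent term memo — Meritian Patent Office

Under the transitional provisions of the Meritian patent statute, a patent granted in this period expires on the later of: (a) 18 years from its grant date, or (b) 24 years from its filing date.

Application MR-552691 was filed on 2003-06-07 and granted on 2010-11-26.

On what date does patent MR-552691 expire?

2028-11-26

(a) grant + 18 years → 26 November 2028.
(b) filing + 24 years → 7 June 2027.
Later of the two: 26 November 2028.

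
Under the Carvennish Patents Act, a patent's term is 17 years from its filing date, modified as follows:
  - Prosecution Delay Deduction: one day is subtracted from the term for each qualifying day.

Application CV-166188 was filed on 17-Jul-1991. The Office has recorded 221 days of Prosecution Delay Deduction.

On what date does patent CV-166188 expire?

Base term: filing date + 17 years → 17 July 2008.
Prosecution Delay Deduction: −221 days → 9 December 2007.

December 9, 2007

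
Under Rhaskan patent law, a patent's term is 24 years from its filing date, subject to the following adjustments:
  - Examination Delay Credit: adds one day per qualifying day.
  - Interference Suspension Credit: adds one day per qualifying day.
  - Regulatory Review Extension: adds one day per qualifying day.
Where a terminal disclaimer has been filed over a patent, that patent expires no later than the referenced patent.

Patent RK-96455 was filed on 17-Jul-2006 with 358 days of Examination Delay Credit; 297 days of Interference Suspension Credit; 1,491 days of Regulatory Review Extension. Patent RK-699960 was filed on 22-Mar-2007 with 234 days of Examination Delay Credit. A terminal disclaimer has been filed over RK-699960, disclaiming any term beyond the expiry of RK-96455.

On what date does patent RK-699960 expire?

November 11, 2031

Natural term of RK-699960:
  Base: filing + 24 years → 22 March 2031.
  Examination Delay Credit: +234 days → 11 November 2031.
Expiry of referenced patent RK-96455:
  Base: filing + 24 years → 17 July 2030.
  Examination Delay Credit: +358 days → 10 July 2031.
  Interference Suspension Credit: +297 days → 2 May 2032.
  Regulatory Review Extension: +1491 days → 1 June 2036.
Terminal disclaimer: RK-699960 expires on the earlier of 11 November 2031 and 1 June 2036.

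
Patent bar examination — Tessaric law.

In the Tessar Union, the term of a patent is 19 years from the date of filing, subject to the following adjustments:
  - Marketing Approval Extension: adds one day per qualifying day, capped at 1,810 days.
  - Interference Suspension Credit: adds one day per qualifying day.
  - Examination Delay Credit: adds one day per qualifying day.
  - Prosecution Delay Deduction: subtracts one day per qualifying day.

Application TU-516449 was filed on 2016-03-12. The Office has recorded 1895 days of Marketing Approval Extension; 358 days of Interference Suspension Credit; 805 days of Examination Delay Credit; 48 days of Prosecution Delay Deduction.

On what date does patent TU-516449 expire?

2043-03-15

Base term: filing date + 19 years → 12 March 2035.
Marketing Approval Extension: 1895 days claimed exceeds the 1810-day cap, so +1810 days → 24 February 2040.
Interference Suspension Credit: +358 days → 16 February 2041.
Examination Delay Credit: +805 days → 2 May 2043.
Prosecution Delay Deduction: −48 days → 15 March 2043.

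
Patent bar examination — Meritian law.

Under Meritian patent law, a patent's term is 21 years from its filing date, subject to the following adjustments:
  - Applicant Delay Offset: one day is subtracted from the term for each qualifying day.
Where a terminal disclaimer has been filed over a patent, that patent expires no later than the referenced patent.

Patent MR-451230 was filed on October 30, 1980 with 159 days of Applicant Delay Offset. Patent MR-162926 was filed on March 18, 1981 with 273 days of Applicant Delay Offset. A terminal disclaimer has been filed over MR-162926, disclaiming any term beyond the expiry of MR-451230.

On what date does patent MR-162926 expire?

May 24, 2001

Natural term of MR-162926:
  Base: filing + 21 years → 18 March 2002.
  Applicant Delay Offset: −273 days → 18 June 2001.
Expiry of referenced patent MR-451230:
  Base: filing + 21 years → 30 October 2001.
  Applicant Delay Offset: −159 days → 24 May 2001.
Terminal disclaimer: MR-162926 expires on the earlier of 18 June 2001 and 24 May 2001.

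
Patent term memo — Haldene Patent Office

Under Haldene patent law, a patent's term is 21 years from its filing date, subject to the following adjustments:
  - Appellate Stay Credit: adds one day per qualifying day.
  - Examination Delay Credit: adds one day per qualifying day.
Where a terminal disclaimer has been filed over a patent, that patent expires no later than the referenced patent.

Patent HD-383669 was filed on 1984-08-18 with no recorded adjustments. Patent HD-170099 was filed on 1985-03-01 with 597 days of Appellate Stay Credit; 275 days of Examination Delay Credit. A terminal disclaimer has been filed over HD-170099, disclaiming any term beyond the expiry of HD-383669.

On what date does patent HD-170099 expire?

Natural term of HD-170099:
  Base: filing + 21 years → 1 March 2006.
  Appellate Stay Credit: +597 days → 19 October 2007.
  Examination Delay Credit: +275 days → 20 July 2008.
Expiry of referenced patent HD-383669:
  Base: filing + 21 years → 18 August 2005.
Terminal disclaimer: HD-170099 expires on the earlier of 20 July 2008 and 18 August 2005.

2005-08-18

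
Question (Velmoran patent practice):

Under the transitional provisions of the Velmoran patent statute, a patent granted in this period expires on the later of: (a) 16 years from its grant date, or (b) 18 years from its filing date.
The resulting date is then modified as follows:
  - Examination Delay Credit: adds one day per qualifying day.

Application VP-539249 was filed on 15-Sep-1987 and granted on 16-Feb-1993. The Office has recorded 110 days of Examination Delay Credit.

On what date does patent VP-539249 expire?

(a) grant + 16 years → 16 February 2009.
(b) filing + 18 years → 15 September 2005.
Later of the two: 16 February 2009.
Examination Delay Credit: +110 days → 6 June 2009.

2009-06-06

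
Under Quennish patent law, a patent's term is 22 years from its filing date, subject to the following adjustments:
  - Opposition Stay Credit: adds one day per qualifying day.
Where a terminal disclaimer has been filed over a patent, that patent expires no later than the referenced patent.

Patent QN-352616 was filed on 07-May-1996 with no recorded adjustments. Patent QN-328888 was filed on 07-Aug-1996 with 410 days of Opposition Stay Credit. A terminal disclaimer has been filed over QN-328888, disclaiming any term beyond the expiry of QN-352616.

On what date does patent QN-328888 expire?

May 7, 2018

Natural term of QN-328888:
  Base: filing + 22 years → 7 August 2018.
  Opposition Stay Credit: +410 days → 21 September 2019.
Expiry of referenced patent QN-352616:
  Base: filing + 22 years → 7 May 2018.
Terminal disclaimer: QN-328888 expires on the earlier of 21 September 2019 and 7 May 2018.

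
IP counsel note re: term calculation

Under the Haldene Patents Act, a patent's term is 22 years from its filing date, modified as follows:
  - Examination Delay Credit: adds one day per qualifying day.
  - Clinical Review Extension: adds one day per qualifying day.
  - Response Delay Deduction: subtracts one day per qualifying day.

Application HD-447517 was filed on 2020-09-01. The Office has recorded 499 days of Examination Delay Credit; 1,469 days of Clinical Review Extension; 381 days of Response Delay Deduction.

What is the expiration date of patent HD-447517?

Base term: filing date + 22 years → 1 September 2042.
Examination Delay Credit: +499 days → 13 January 2044.
Clinical Review Extension: +1469 days → 21 January 2048.
Response Delay Deduction: −381 days → 5 January 2047.

2047-01-05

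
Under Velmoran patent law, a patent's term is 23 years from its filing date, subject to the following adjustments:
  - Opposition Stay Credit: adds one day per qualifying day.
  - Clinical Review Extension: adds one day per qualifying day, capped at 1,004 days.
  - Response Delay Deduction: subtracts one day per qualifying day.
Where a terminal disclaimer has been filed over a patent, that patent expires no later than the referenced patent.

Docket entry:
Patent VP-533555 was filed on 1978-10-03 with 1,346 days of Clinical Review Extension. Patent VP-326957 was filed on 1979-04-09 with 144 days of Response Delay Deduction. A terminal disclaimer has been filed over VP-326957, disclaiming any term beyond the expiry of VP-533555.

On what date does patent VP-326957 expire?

2001-11-16

Natural term of VP-326957:
  Base: filing + 23 years → 9 April 2002.
  Response Delay Deduction: −144 days → 16 November 2001.
Expiry of referenced patent VP-533555:
  Base: filing + 23 years → 3 October 2001.
  Clinical Review Extension: 1346 days claimed exceeds the 1004-day cap, so +1004 days → 3 July 2004.
Terminal disclaimer: VP-326957 expires on the earlier of 16 November 2001 and 3 July 2004.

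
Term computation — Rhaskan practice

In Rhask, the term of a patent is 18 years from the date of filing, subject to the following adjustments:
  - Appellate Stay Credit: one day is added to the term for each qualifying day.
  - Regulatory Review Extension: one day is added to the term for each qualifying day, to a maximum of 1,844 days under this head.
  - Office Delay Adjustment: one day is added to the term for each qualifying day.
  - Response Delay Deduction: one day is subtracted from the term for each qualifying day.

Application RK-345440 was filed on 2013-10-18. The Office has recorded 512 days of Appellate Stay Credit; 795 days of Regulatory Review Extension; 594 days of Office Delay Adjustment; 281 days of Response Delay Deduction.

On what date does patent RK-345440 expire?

Base term: filing date + 18 years → 18 October 2031.
Appellate Stay Credit: +512 days → 13 March 2033.
Regulatory Review Extension: 795 days (within the 1844-day cap) → +795 days → 17 May 2035.
Office Delay Adjustment: +594 days → 31 December 2036.
Response Delay Deduction: −281 days → 25 March 2036.

March 25, 2036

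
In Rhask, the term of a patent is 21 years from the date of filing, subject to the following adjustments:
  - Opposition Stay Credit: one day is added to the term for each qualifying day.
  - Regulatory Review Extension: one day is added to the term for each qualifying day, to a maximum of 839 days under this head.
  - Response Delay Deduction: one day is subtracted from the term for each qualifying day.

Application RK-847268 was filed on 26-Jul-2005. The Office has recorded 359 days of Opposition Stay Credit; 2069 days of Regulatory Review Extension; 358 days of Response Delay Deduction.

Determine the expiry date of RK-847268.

Base term: filing date + 21 years → 26 July 2026.
Opposition Stay Credit: +359 days → 20 July 2027.
Regulatory Review Extension: 2069 days claimed exceeds the 839-day cap, so +839 days → 5 November 2029.
Response Delay Deduction: −358 days → 12 November 2028.

2028-11-12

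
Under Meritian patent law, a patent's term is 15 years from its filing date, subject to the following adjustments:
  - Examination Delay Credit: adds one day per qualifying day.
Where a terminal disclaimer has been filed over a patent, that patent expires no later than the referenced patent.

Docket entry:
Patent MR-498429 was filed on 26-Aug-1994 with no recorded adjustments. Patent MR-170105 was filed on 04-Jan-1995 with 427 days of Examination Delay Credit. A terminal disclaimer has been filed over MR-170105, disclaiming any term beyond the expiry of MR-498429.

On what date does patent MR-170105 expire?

August 26, 2009

Natural term of MR-170105:
  Base: filing + 15 years → 4 January 2010.
  Examination Delay Credit: +427 days → 7 March 2011.
Expiry of referenced patent MR-498429:
  Base: filing + 15 years → 26 August 2009.
Terminal disclaimer: MR-170105 expires on the earlier of 7 March 2011 and 26 August 2009.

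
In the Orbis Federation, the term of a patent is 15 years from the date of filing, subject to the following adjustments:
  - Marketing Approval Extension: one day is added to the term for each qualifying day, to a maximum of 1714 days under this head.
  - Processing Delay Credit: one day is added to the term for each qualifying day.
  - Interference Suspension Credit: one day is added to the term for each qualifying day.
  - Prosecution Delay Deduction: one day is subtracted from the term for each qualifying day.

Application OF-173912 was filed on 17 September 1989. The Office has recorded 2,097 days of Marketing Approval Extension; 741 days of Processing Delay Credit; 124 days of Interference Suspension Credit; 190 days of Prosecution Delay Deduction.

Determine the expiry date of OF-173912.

Base term: filing date + 15 years → 17 September 2004.
Marketing Approval Extension: 2097 days claimed exceeds the 1714-day cap, so +1714 days → 28 May 2009.
Processing Delay Credit: +741 days → 8 June 2011.
Interference Suspension Credit: +124 days → 10 October 2011.
Prosecution Delay Deduction: −190 days → 3 April 2011.

April 3, 2011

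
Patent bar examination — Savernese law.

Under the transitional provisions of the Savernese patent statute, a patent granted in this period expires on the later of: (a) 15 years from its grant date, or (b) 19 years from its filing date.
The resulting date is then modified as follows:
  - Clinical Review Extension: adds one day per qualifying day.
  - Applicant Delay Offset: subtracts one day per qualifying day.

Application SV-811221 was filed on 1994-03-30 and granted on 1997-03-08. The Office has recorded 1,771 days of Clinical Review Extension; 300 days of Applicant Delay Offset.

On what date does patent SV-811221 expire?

(a) grant + 15 years → 8 March 2012.
(b) filing + 19 years → 30 March 2013.
Later of the two: 30 March 2013.
Clinical Review Extension: +1771 days → 3 February 2018.
Applicant Delay Offset: −300 days → 9 April 2017.

April 9, 2017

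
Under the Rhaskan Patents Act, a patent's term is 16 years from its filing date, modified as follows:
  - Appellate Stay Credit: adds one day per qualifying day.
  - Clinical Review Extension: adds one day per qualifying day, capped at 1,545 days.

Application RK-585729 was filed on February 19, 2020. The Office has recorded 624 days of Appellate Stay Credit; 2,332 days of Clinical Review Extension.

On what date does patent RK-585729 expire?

January 27, 2042

Base term: filing date + 16 years → 19 February 2036.
Appellate Stay Credit: +624 days → 4 November 2037.
Clinical Review Extension: 2332 days claimed exceeds the 1545-day cap, so +1545 days → 27 January 2042.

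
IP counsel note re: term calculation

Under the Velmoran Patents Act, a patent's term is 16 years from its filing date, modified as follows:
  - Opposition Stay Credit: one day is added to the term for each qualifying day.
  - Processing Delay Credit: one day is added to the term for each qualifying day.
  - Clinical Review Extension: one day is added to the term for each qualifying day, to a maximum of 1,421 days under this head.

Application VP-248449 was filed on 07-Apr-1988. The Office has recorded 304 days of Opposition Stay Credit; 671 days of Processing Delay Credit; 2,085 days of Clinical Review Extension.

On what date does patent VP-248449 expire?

2010-10-29

Base term: filing date + 16 years → 7 April 2004.
Opposition Stay Credit: +304 days → 5 February 2005.
Processing Delay Credit: +671 days → 8 December 2006.
Clinical Review Extension: 2085 days claimed exceeds the 1421-day cap, so +1421 days → 29 October 2010.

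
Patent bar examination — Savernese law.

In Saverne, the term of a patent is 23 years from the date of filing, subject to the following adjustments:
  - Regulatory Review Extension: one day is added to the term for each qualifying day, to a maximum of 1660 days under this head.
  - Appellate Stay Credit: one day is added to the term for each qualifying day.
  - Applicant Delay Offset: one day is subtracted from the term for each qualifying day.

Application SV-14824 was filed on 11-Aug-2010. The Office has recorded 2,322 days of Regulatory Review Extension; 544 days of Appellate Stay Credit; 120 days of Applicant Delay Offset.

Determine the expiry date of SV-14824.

April 26, 2039

Base term: filing date + 23 years → 11 August 2033.
Regulatory Review Extension: 2322 days claimed exceeds the 1660-day cap, so +1660 days → 26 February 2038.
Appellate Stay Credit: +544 days → 24 August 2039.
Applicant Delay Offset: −120 days → 26 April 2039.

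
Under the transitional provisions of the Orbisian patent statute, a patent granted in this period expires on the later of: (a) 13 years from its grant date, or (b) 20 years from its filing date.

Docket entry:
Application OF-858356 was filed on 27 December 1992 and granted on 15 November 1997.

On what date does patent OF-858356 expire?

December 27, 2012

(a) grant + 13 years → 15 November 2010.
(b) filing + 20 years → 27 December 2012.
Later of the two: 27 December 2012.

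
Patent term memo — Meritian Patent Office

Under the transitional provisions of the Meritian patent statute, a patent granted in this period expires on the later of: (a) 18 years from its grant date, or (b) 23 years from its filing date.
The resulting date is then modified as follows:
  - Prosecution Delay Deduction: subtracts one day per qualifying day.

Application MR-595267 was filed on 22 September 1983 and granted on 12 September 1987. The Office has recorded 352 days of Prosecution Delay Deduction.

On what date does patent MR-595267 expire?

2005-10-05

(a) grant + 18 years → 12 September 2005.
(b) filing + 23 years → 22 September 2006.
Later of the two: 22 September 2006.
Prosecution Delay Deduction: −352 days → 5 October 2005.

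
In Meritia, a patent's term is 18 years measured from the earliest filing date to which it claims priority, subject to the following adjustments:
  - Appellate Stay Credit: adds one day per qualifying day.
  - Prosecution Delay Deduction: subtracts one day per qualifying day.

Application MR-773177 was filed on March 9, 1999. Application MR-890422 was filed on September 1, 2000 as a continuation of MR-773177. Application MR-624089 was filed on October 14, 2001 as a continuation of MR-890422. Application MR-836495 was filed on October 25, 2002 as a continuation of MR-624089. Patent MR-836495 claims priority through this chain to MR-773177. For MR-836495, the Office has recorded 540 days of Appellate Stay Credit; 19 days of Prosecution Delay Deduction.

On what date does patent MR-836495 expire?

Earliest priority filing: 9 March 1999.
Base term: 9 March 1999 + 18 years → 9 March 2017.
Appellate Stay Credit: +540 days → 31 August 2018.
Prosecution Delay Deduction: −19 days → 12 August 2018.

2018-08-12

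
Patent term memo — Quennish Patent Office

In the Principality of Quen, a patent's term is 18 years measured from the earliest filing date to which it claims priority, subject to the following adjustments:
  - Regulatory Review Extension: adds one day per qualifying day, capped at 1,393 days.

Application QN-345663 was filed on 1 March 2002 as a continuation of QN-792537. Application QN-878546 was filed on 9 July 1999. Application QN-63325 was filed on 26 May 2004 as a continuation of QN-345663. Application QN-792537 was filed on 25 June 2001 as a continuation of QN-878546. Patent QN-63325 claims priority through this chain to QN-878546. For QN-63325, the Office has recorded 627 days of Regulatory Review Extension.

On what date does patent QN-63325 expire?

March 28, 2019

Earliest priority filing: 9 July 1999.
Base term: 9 July 1999 + 18 years → 9 July 2017.
Regulatory Review Extension: 627 days (within the 1393-day cap) → +627 days → 28 March 2019.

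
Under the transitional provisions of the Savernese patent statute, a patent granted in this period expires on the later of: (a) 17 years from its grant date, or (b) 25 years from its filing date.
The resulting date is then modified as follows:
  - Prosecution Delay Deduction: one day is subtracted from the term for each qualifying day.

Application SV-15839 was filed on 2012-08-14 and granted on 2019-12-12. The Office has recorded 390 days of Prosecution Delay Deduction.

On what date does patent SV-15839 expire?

2036-07-20

(a) grant + 17 years → 12 December 2036.
(b) filing + 25 years → 14 August 2037.
Later of the two: 14 August 2037.
Prosecution Delay Deduction: −390 days → 20 July 2036.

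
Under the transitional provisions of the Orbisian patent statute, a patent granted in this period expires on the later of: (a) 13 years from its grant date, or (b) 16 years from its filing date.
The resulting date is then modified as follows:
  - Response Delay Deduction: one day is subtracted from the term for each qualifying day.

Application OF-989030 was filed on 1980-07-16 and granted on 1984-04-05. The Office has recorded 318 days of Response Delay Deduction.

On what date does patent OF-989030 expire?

(a) grant + 13 years → 5 April 1997.
(b) filing + 16 years → 16 July 1996.
Later of the two: 5 April 1997.
Response Delay Deduction: −318 days → 22 May 1996.

May 22, 1996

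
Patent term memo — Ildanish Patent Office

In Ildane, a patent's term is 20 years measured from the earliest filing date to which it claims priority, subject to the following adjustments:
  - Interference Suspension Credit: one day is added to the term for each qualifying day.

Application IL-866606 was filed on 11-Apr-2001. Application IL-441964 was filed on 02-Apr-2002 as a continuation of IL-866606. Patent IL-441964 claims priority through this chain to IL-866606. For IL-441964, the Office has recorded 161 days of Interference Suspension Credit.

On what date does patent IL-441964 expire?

2021-09-19

Earliest priority filing: 11 April 2001.
Base term: 11 April 2001 + 20 years → 11 April 2021.
Interference Suspension Credit: +161 days → 19 September 2021.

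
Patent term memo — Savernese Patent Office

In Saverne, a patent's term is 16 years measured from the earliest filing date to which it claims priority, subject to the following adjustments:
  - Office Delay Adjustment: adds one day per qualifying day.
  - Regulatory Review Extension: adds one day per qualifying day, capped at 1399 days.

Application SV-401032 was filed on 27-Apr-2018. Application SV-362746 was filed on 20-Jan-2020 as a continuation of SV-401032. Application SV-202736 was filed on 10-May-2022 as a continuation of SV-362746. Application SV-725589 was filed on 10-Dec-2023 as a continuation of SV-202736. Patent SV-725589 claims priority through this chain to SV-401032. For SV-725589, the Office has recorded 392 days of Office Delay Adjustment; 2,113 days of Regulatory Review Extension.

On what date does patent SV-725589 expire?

Earliest priority filing: 27 April 2018.
Base term: 27 April 2018 + 16 years → 27 April 2034.
Office Delay Adjustment: +392 days → 24 May 2035.
Regulatory Review Extension: 2113 days claimed exceeds the 1399-day cap, so +1399 days → 23 March 2039.

2039-03-23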